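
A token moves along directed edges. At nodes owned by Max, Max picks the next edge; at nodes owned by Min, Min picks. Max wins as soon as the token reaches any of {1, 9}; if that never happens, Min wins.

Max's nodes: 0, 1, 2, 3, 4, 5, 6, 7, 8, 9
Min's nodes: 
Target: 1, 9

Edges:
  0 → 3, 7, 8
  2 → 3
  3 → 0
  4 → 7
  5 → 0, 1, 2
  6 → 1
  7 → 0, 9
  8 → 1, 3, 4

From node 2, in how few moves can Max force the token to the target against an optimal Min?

4

A0 = {1, 9}
A1: add {5, 6, 7, 8} — 5 (Max) has 5→1; 6 (Max) has 6→1; 7 (Max) has 7→9; 8 (Max) has 8→1.
A2: add {0, 4} — 0 (Max) has 0→7; 4 (Max) has 4→7.
A3: add {3} — 3 (Max) has 3→0.
A4: add {2} — 2 (Max) has 2→3.
A4 = all vertices. Fixed point.
2 enters the attractor at level 4, so Max can force the target in 4 moves from there.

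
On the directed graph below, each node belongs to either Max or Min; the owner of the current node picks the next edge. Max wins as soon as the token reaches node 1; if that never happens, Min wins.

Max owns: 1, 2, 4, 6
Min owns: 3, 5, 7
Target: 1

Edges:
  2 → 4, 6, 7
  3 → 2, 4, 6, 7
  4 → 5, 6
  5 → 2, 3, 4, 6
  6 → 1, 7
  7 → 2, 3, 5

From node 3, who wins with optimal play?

Min

A0 = {1}
A1: add {6} — 6 (Max) has 6→1.
A2: add {2, 4} — 2 (Max) has 2→6; 4 (Max) has 4→6.
A3 = A2; e.g. 3 (Min) can still go to 7. Fixed point.
3 never enters the attractor, so Min can avoid the target forever.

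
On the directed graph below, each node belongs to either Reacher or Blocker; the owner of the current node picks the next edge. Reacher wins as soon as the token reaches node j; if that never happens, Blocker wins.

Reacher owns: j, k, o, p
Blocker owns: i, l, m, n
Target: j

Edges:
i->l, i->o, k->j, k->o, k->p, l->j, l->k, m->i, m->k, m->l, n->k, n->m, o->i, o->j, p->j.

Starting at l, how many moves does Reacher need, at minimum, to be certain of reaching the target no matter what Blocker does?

2

A0 = {j}
A1: add {k, o, p} — k (Reacher) has k→j; o (Reacher) has o→j; p (Reacher) has p→j.
A2: add {l} — l (Blocker): all of {j, k} already in.
l enters the attractor at level 2, so Reacher can force the target in 2 moves from there.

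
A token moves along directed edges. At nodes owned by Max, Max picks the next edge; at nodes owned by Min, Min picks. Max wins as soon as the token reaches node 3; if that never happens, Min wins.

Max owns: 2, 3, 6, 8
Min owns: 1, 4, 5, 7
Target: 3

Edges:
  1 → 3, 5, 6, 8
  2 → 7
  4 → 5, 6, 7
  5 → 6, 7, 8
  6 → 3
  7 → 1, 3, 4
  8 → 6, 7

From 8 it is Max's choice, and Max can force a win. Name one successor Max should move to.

A0 = {3}
A1: add {6} — 6 (Max) has 6→3.
A2: add {8} — 8 (Max) has 8→6.
A3 = A2; e.g. 1 (Min) can still go to 5. Fixed point.
From 8, successor 6 is in the attractor (rank 1); the other successor 7 is not.

6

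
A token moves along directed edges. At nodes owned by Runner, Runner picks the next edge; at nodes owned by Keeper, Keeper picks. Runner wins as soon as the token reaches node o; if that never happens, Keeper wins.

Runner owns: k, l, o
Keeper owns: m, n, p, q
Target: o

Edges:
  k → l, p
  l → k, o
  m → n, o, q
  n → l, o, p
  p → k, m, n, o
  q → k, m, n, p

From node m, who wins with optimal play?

Keeper

A0 = {o}
A1: add {l} — l (Runner) has l→o.
A2: add {k} — k (Runner) has k→l.
A3 = A2; e.g. m (Keeper) can still go to n. Fixed point.
m never enters the attractor, so Keeper can avoid the target forever.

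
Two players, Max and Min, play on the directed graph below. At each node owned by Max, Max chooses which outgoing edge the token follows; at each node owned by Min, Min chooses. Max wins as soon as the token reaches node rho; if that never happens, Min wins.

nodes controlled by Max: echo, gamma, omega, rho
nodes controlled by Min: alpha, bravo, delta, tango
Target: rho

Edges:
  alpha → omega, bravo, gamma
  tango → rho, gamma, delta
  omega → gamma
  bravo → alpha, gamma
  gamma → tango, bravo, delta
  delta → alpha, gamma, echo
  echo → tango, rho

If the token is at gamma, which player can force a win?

Min

A0 = {rho}
A1: add {echo} — echo (Max) has echo→rho.
A2 = A1; e.g. alpha (Min) can still go to omega. Fixed point.
gamma never enters the attractor, so Min can avoid the target forever.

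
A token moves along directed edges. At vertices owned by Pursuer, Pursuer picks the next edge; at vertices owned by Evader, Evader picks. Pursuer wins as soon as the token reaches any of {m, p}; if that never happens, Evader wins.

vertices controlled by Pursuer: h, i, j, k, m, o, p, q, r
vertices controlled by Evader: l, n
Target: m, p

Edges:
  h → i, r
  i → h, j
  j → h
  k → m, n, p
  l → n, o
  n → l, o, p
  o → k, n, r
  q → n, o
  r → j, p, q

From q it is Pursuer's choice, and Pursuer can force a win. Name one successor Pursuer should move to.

o

A0 = {m, p}
A1: add {k, r} — k (Pursuer) has k→m; r (Pursuer) has r→p.
A2: add {h, o} — h (Pursuer) has h→r; o (Pursuer) has o→k.
A3: add {i, j, q} — i (Pursuer) has i→h; j (Pursuer) has j→h; q (Pursuer) has q→o.
A4 = A3; e.g. l (Evader) can still go to n. Fixed point.
From q, successor o is in the attractor (rank 2); the other successor n is not.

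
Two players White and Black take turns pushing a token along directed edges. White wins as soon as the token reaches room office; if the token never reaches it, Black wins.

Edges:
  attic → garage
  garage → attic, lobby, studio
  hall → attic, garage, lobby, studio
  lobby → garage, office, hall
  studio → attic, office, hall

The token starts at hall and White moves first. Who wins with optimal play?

Track states (vertex, player-to-move).
A0 = {(office,White), (office,Black)}
A1: add {(lobby,White), (studio,White)}.
A2 = A1; e.g. (attic,White) stays out. (hall,White) never enters ⇒ Black avoids the target.

Black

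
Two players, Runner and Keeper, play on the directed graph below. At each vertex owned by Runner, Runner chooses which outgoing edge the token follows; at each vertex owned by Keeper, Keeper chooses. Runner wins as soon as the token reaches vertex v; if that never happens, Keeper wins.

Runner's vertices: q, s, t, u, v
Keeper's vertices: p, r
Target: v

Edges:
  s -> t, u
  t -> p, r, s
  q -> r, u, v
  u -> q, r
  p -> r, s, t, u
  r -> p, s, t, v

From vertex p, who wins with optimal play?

Keeper

A0 = {v}
A1: add {q} — q (Runner) has q→v.
A2: add {u} — u (Runner) has u→q.
A3: add {s} — s (Runner) has s→u.
A4: add {t} — t (Runner) has t→s.
A5 = A4; e.g. p (Keeper) can still go to r. Fixed point.
p never enters the attractor, so Keeper can avoid the target forever.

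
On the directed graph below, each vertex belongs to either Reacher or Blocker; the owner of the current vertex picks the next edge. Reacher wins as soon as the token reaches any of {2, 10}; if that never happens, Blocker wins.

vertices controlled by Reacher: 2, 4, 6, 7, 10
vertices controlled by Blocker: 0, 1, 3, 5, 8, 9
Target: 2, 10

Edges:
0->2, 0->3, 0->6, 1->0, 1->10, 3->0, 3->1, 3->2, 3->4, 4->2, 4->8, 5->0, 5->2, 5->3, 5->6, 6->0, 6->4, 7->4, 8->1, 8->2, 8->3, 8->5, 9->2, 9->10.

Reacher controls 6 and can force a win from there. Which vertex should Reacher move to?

4

A0 = {2, 10}
A1: add {4, 9} — 4 (Reacher) has 4→2; 9 (Blocker): all of {2, 10} already in.
A2: add {6, 7} — 6 (Reacher) has 6→4; 7 (Reacher) has 7→4.
A3 = A2; e.g. 0 (Blocker) can still go to 3. Fixed point.
From 6, successor 4 is in the attractor (rank 1); the other successor 0 is not.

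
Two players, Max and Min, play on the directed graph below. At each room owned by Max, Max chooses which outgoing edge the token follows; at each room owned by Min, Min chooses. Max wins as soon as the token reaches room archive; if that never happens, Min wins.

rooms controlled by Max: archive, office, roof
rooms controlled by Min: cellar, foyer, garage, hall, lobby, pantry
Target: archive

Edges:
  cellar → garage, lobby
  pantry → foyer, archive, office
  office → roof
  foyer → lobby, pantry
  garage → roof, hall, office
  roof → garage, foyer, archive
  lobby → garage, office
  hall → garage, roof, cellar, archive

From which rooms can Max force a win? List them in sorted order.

A0 = {archive}
A1: add {roof} — roof (Max) has roof→archive.
A2: add {office} — office (Max) has office→roof.
A3 = A2; e.g. garage (Min) can still go to hall. Fixed point.
Max's winning region = {archive, office, roof}.

archive, office, roof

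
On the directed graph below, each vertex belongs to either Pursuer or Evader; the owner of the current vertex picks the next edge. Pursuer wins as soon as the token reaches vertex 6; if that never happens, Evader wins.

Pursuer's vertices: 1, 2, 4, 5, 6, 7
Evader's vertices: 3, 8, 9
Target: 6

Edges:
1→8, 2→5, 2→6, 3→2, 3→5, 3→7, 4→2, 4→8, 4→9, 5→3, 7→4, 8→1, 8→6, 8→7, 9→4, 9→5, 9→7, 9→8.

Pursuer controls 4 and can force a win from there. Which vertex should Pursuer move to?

A0 = {6}
A1: add {2} — 2 (Pursuer) has 2→6.
A2: add {4} — 4 (Pursuer) has 4→2.
A3: add {7} — 7 (Pursuer) has 7→4.
A4 = A3; e.g. 1 (Pursuer) has no edge into A3. Fixed point.
From 4, successor 2 is in the attractor (rank 1); the other successors 8, 9 are not.

2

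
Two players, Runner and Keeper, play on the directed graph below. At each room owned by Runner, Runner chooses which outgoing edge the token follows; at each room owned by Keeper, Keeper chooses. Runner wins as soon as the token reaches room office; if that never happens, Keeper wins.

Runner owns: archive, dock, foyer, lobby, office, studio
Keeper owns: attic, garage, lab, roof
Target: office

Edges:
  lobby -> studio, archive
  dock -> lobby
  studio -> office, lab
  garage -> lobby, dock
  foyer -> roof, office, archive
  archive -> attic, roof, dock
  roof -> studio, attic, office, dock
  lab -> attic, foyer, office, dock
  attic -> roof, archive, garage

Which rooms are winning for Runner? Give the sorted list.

archive, dock, foyer, garage, lobby, office, studio

A0 = {office}
A1: add {foyer, studio} — studio (Runner) has studio→office; foyer (Runner) has foyer→office.
A2: add {lobby} — lobby (Runner) has lobby→studio.
A3: add {dock} — dock (Runner) has dock→lobby.
A4: add {archive, garage} — archive (Runner) has archive→dock; garage (Keeper): all of {lobby, dock} already in.
A5 = A4; e.g. attic (Keeper) can still go to roof. Fixed point.
Runner's winning region = {archive, dock, foyer, garage, lobby, office, studio}.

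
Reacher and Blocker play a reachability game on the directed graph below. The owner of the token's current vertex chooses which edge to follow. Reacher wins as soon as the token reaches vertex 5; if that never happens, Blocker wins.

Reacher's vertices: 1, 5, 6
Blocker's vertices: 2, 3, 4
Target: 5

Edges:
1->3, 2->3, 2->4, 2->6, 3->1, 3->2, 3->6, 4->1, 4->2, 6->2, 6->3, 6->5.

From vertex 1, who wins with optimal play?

A0 = {5}
A1: add {6} — 6 (Reacher) has 6→5.
A2 = A1; e.g. 1 (Reacher) has no edge into A1. Fixed point.
1 never enters the attractor, so Blocker can avoid the target forever.

Blocker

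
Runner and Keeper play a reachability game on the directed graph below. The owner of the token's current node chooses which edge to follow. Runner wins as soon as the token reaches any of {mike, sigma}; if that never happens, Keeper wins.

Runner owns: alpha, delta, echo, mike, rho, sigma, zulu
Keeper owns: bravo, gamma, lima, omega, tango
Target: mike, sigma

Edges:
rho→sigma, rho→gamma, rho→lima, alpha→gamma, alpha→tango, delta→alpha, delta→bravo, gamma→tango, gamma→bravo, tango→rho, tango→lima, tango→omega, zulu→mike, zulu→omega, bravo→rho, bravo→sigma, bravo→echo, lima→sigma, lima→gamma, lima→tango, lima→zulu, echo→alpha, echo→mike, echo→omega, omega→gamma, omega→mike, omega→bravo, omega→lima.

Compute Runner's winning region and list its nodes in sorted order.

bravo, delta, echo, mike, rho, sigma, zulu

A0 = {mike, sigma}
A1: add {echo, rho, zulu} — rho (Runner) has rho→sigma; zulu (Runner) has zulu→mike; echo (Runner) has echo→mike.
A2: add {bravo} — bravo (Keeper): all of {rho, sigma, echo} already in.
A3: add {delta} — delta (Runner) has delta→bravo.
A4 = A3; e.g. alpha (Runner) has no edge into A3. Fixed point.
Runner's winning region = {bravo, delta, echo, mike, rho, sigma, zulu}.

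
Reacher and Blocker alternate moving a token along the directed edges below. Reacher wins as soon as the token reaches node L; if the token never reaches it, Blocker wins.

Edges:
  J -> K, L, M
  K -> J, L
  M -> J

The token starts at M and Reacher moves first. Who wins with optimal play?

Track states (vertex, player-to-move).
A0 = {(L,Reacher), (L,Blocker)}
A1: add {(J,Reacher), (K,Reacher)}.
A2: add {(K,Blocker), (M,Blocker)}.
A3 = A2; e.g. (J,Blocker) stays out. (M,Reacher) never enters ⇒ Blocker avoids the target.

Blocker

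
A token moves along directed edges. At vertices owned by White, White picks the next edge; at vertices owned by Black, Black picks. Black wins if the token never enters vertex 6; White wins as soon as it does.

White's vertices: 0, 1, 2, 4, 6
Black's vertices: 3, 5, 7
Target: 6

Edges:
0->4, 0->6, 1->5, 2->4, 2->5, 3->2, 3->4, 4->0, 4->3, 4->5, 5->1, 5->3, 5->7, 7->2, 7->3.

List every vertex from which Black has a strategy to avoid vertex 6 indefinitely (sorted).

A0 = {6}
A1: add {0} — 0 (White) has 0→6.
A2: add {4} — 4 (White) has 4→0.
A3: add {2} — 2 (White) has 2→4.
A4: add {3} — 3 (Black): all of {2, 4} already in.
A5: add {7} — 7 (Black): all of {2, 3} already in.
A6 = A5; e.g. 1 (White) has no edge into A5. Fixed point.
White's attractor = {0, 2, 3, 4, 6, 7}; Black avoids the target exactly from the complement.

1, 5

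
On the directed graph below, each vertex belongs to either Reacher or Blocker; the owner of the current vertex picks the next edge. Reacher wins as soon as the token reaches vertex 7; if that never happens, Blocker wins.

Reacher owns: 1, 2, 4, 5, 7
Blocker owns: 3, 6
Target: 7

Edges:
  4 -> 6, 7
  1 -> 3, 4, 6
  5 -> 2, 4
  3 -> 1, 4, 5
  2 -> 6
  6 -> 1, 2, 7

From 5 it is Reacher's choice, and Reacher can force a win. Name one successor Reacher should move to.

4

A0 = {7}
A1: add {4} — 4 (Reacher) has 4→7.
A2: add {1, 5} — 1 (Reacher) has 1→4; 5 (Reacher) has 5→4.
A3: add {3} — 3 (Blocker): all of {1, 4, 5} already in.
A4 = A3; e.g. 2 (Reacher) has no edge into A3. Fixed point.
From 5, successor 4 is in the attractor (rank 1); the other successor 2 is not.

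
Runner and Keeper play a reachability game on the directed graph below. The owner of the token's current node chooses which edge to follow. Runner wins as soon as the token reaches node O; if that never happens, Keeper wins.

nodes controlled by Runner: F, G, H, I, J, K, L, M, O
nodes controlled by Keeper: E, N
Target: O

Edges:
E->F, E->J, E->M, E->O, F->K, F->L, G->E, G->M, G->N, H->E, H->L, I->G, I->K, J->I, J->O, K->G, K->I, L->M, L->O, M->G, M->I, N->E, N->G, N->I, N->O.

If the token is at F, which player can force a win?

Runner

A0 = {O}
A1: add {J, L} — J (Runner) has J→O; L (Runner) has L→O.
A2: add {F, H} — F (Runner) has F→L; H (Runner) has H→L.
A3 = A2; e.g. E (Keeper) can still go to M. Fixed point.
F ∈ A2, so Runner can force the target.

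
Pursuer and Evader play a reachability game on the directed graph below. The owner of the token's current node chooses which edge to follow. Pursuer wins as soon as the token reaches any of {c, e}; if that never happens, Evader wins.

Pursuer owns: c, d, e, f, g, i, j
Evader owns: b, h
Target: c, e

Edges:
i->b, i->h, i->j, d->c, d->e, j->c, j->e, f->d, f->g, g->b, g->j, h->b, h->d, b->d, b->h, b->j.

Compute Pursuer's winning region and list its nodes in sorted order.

A0 = {c, e}
A1: add {d, j} — d (Pursuer) has d→c; j (Pursuer) has j→c.
A2: add {f, g, i} — f (Pursuer) has f→d; g (Pursuer) has g→j; i (Pursuer) has i→j.
A3 = A2; e.g. b (Evader) can still go to h. Fixed point.
Pursuer's winning region = {c, d, e, f, g, i, j}.

c, d, e, f, g, i, j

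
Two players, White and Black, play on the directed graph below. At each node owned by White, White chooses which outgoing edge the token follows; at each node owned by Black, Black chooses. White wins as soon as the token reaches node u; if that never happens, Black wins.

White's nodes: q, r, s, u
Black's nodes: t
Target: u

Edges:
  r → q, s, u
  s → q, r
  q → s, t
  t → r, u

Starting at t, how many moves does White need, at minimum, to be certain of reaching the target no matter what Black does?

2

A0 = {u}
A1: add {r} — r (White) has r→u.
A2: add {s, t} — s (White) has s→r; t (Black): all of {r, u} already in.
t enters the attractor at level 2, so White can force the target in 2 moves from there.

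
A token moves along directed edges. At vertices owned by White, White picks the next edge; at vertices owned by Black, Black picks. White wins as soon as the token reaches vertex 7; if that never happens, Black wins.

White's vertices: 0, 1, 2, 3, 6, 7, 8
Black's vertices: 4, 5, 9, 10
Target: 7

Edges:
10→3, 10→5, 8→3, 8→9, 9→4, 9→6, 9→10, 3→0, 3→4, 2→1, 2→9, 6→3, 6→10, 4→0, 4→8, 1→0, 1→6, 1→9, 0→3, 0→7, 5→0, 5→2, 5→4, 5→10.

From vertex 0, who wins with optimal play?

White

A0 = {7}
A1: add {0} — 0 (White) has 0→7.
0 ∈ A1, so White can force the target.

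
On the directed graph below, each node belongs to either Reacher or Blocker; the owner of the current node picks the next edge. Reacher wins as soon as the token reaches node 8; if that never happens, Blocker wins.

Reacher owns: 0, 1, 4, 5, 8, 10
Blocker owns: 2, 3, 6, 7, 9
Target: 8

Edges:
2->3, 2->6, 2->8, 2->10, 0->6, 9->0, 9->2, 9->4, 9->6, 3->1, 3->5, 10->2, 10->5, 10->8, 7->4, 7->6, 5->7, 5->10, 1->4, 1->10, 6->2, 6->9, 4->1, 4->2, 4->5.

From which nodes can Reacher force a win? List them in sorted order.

A0 = {8}
A1: add {10} — 10 (Reacher) has 10→8.
A2: add {1, 5} — 1 (Reacher) has 1→10; 5 (Reacher) has 5→10.
A3: add {3, 4} — 3 (Blocker): all of {1, 5} already in; 4 (Reacher) has 4→1.
A4 = A3; e.g. 0 (Reacher) has no edge into A3. Fixed point.
Reacher's winning region = {1, 3, 4, 5, 8, 10}.

1, 3, 4, 5, 8, 10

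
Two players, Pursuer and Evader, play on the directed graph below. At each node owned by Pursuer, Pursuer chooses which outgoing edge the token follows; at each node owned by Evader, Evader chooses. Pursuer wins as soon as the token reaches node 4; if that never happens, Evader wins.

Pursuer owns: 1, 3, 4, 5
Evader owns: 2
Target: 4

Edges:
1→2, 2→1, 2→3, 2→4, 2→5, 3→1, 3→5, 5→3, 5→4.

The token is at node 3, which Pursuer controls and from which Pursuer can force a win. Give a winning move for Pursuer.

A0 = {4}
A1: add {5} — 5 (Pursuer) has 5→4.
A2: add {3} — 3 (Pursuer) has 3→5.
A3 = A2; e.g. 1 (Pursuer) has no edge into A2. Fixed point.
From 3, successor 5 is in the attractor (rank 1); the other successor 1 is not.

5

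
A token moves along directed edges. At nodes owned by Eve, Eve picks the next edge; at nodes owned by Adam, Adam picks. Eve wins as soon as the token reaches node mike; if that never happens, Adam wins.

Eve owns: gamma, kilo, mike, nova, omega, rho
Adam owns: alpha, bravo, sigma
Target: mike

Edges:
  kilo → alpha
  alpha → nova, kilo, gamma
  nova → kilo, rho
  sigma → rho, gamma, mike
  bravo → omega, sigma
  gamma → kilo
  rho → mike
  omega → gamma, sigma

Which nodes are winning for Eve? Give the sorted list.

A0 = {mike}
A1: add {rho} — rho (Eve) has rho→mike.
A2: add {nova} — nova (Eve) has nova→rho.
A3 = A2; e.g. alpha (Adam) can still go to kilo. Fixed point.
Eve's winning region = {mike, nova, rho}.

mike, nova, rho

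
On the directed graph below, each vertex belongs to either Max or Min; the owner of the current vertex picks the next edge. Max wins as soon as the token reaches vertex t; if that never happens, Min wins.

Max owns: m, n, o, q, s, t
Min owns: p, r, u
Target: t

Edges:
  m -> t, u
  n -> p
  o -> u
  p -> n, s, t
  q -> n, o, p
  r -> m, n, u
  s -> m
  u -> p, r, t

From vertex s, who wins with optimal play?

Max

A0 = {t}
A1: add {m} — m (Max) has m→t.
A2: add {s} — s (Max) has s→m.
A3 = A2; e.g. n (Max) has no edge into A2. Fixed point.
s ∈ A2, so Max can force the target.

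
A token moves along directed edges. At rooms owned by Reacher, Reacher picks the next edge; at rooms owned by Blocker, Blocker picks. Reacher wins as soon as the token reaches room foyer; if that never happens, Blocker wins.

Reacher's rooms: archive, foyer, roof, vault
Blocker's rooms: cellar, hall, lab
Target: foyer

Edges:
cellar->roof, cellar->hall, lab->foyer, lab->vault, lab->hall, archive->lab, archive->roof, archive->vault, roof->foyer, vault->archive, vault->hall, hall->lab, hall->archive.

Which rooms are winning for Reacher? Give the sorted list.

archive, foyer, roof, vault

A0 = {foyer}
A1: add {roof} — roof (Reacher) has roof→foyer.
A2: add {archive} — archive (Reacher) has archive→roof.
A3: add {vault} — vault (Reacher) has vault→archive.
A4 = A3; e.g. cellar (Blocker) can still go to hall. Fixed point.
Reacher's winning region = {archive, foyer, roof, vault}.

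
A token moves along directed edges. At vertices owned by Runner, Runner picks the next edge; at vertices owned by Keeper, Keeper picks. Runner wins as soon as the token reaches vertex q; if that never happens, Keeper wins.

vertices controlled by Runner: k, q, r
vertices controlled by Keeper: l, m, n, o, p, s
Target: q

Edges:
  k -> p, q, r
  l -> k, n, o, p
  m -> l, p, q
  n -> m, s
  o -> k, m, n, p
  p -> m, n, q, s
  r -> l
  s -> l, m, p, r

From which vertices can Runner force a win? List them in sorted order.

k, q

A0 = {q}
A1: add {k} — k (Runner) has k→q.
A2 = A1; e.g. l (Keeper) can still go to n. Fixed point.
Runner's winning region = {k, q}.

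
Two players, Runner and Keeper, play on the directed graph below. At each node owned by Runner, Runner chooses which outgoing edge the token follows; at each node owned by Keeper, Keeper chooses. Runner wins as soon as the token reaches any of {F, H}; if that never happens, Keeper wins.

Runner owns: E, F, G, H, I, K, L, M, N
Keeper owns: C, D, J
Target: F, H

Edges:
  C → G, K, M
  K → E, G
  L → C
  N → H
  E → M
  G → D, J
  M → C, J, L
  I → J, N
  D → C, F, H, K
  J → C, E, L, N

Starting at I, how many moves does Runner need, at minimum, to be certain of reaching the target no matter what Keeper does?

2

A0 = {F, H}
A1: add {N} — N (Runner) has N→H.
A2: add {I} — I (Runner) has I→N.
A3 = A2; e.g. C (Keeper) can still go to G. Fixed point.
I enters the attractor at level 2, so Runner can force the target in 2 moves from there.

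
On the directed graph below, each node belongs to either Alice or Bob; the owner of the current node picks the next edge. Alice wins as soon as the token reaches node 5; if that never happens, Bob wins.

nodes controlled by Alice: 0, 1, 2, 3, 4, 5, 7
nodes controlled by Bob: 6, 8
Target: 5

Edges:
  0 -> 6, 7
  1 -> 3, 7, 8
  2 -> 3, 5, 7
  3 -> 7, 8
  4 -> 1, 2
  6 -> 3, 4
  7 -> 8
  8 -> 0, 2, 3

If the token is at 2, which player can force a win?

Alice

A0 = {5}
A1: add {2} — 2 (Alice) has 2→5.
2 ∈ A1, so Alice can force the target.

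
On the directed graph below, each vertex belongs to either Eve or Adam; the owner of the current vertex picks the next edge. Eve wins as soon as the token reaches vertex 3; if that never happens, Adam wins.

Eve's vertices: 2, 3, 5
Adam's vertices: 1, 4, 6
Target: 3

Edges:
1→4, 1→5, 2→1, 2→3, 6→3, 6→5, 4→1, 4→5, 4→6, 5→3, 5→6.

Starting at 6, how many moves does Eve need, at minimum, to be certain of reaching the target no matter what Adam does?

A0 = {3}
A1: add {2, 5} — 2 (Eve) has 2→3; 5 (Eve) has 5→3.
A2: add {6} — 6 (Adam): all of {3, 5} already in.
A3 = A2; e.g. 1 (Adam) can still go to 4. Fixed point.
6 enters the attractor at level 2, so Eve can force the target in 2 moves from there.

2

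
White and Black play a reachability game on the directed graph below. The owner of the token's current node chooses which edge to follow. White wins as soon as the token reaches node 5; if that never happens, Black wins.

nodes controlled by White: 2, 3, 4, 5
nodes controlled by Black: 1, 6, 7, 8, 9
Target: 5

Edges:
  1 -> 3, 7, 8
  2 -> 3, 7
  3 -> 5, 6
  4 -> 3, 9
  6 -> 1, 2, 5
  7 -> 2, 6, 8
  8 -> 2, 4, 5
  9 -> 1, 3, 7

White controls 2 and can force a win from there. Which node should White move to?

A0 = {5}
A1: add {3} — 3 (White) has 3→5.
A2: add {2, 4} — 2 (White) has 2→3; 4 (White) has 4→3.
A3: add {8} — 8 (Black): all of {2, 4, 5} already in.
A4 = A3; e.g. 1 (Black) can still go to 7. Fixed point.
From 2, successor 3 is in the attractor (rank 1); the other successor 7 is not.

3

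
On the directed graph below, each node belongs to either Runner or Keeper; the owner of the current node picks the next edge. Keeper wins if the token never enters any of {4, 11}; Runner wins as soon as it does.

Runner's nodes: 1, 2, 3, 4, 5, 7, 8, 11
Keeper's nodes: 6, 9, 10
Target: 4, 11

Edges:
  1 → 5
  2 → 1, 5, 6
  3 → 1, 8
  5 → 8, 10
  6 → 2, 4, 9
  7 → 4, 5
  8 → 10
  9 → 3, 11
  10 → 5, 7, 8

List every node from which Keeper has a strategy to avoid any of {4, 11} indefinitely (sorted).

1, 2, 3, 5, 6, 8, 9, 10

A0 = {4, 11}
A1: add {7} — 7 (Runner) has 7→4.
A2 = A1; e.g. 1 (Runner) has no edge into A1. Fixed point.
Runner's attractor = {4, 7, 11}; Keeper avoids the target exactly from the complement.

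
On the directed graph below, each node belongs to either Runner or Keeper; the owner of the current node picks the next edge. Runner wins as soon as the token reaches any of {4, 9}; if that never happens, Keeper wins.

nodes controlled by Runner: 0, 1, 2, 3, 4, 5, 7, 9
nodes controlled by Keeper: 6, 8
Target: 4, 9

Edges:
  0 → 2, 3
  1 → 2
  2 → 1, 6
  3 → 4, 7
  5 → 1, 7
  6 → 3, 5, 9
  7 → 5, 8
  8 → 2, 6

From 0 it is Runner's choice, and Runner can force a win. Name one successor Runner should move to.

3

A0 = {4, 9}
A1: add {3} — 3 (Runner) has 3→4.
A2: add {0} — 0 (Runner) has 0→3.
A3 = A2; e.g. 1 (Runner) has no edge into A2. Fixed point.
From 0, successor 3 is in the attractor (rank 1); the other successor 2 is not.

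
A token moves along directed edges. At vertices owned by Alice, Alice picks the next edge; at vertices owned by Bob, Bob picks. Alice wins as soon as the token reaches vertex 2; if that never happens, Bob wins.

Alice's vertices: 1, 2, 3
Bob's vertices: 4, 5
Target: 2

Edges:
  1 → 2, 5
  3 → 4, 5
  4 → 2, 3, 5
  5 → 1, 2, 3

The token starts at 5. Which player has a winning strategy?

Bob

A0 = {2}
A1: add {1} — 1 (Alice) has 1→2.
A2 = A1; e.g. 3 (Alice) has no edge into A1. Fixed point.
5 never enters the attractor, so Bob can avoid the target forever.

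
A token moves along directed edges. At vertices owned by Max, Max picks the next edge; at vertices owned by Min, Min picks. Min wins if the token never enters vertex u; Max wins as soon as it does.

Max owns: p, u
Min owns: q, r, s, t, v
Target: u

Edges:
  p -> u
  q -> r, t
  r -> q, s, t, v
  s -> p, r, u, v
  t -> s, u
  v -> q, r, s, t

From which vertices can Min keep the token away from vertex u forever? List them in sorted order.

A0 = {u}
A1: add {p} — p (Max) has p→u.
A2 = A1; e.g. q (Min) can still go to r. Fixed point.
Max's attractor = {p, u}; Min avoids the target exactly from the complement.

q, r, s, t, v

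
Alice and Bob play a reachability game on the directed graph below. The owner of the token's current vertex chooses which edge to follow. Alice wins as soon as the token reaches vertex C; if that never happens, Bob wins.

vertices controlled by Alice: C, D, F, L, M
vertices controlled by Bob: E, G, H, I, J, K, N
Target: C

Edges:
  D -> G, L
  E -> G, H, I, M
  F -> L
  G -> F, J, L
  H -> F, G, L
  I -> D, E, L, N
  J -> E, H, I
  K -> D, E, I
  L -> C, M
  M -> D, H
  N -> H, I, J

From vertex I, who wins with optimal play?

Bob

A0 = {C}
A1: add {L} — L (Alice) has L→C.
A2: add {D, F} — D (Alice) has D→L; F (Alice) has F→L.
A3: add {M} — M (Alice) has M→D.
A4 = A3; e.g. E (Bob) can still go to G. Fixed point.
I never enters the attractor, so Bob can avoid the target forever.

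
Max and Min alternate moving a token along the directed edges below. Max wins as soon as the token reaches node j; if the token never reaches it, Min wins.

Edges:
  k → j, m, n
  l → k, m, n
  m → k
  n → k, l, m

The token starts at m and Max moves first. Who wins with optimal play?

Track states (vertex, player-to-move).
A0 = {(j,Max), (j,Min)}
A1: add {(k,Max)}.
A2: add {(m,Min)}.
A3: add {(l,Max), (n,Max)}.
A4 = A3; e.g. (k,Min) stays out. (m,Max) never enters ⇒ Min avoids the target.

Min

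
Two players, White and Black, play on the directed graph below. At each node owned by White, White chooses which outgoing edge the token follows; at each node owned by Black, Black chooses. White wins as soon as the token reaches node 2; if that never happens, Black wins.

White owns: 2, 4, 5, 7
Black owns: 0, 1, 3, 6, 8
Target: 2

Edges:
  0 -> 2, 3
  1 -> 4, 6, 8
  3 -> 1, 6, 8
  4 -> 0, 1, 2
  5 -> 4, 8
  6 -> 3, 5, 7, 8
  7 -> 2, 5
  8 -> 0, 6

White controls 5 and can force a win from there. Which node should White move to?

A0 = {2}
A1: add {4, 7} — 4 (White) has 4→2; 7 (White) has 7→2.
A2: add {5} — 5 (White) has 5→4.
A3 = A2; e.g. 0 (Black) can still go to 3. Fixed point.
From 5, successor 4 is in the attractor (rank 1); the other successor 8 is not.

4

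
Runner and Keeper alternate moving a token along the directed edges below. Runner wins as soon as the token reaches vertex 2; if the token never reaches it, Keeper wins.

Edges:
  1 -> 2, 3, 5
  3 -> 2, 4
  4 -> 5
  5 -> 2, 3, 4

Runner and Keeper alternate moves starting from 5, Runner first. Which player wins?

Track states (vertex, player-to-move).
A0 = {(2,Runner), (2,Keeper)}
A1: add {(1,Runner), (3,Runner), (5,Runner)}.
(5,Runner) ∈ A1 ⇒ Runner forces the target.

Runner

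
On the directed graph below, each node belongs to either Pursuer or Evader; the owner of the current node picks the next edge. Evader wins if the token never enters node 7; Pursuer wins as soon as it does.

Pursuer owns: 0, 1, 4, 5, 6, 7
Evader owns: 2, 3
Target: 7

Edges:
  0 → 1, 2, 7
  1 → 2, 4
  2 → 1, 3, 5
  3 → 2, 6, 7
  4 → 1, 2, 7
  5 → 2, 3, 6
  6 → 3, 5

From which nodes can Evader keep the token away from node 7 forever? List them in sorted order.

A0 = {7}
A1: add {0, 4} — 0 (Pursuer) has 0→7; 4 (Pursuer) has 4→7.
A2: add {1} — 1 (Pursuer) has 1→4.
A3 = A2; e.g. 2 (Evader) can still go to 3. Fixed point.
Pursuer's attractor = {0, 1, 4, 7}; Evader avoids the target exactly from the complement.

2, 3, 5, 6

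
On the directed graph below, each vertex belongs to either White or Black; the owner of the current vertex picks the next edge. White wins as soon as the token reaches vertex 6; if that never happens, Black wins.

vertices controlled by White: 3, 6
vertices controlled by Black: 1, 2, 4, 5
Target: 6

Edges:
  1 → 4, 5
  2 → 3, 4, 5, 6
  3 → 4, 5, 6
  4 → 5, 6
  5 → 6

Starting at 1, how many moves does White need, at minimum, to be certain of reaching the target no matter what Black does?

A0 = {6}
A1: add {3, 5} — 3 (White) has 3→6; 5 (Black): all of {6} already in.
A2: add {4} — 4 (Black): all of {5, 6} already in.
A3: add {1, 2} — 1 (Black): all of {4, 5} already in; 2 (Black): all of {3, 4, 5, 6} already in.
A3 = all vertices. Fixed point.
1 enters the attractor at level 3, so White can force the target in 3 moves from there.

3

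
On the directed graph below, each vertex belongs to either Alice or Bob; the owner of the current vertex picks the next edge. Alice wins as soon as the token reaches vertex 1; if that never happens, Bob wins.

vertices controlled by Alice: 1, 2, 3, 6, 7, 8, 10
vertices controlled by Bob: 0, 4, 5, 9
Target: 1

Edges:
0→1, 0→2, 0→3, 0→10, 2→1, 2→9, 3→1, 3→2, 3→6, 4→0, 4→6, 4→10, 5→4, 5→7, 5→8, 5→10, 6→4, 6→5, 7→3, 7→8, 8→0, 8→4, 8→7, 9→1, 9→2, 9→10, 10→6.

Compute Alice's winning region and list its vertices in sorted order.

1, 2, 3, 7, 8

A0 = {1}
A1: add {2, 3} — 2 (Alice) has 2→1; 3 (Alice) has 3→1.
A2: add {7} — 7 (Alice) has 7→3.
A3: add {8} — 8 (Alice) has 8→7.
A4 = A3; e.g. 0 (Bob) can still go to 10. Fixed point.
Alice's winning region = {1, 2, 3, 7, 8}.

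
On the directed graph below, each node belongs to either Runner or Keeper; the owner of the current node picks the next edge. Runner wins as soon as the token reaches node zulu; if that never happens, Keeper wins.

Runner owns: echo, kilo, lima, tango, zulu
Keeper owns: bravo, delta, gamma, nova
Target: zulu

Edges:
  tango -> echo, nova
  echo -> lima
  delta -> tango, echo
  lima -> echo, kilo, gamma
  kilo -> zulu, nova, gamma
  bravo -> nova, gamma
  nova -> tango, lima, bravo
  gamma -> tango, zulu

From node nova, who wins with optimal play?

Keeper

A0 = {zulu}
A1: add {kilo} — kilo (Runner) has kilo→zulu.
A2: add {lima} — lima (Runner) has lima→kilo.
A3: add {echo} — echo (Runner) has echo→lima.
A4: add {tango} — tango (Runner) has tango→echo.
A5: add {delta, gamma} — delta (Keeper): all of {tango, echo} already in; gamma (Keeper): all of {tango, zulu} already in.
A6 = A5; e.g. bravo (Keeper) can still go to nova. Fixed point.
nova never enters the attractor, so Keeper can avoid the target forever.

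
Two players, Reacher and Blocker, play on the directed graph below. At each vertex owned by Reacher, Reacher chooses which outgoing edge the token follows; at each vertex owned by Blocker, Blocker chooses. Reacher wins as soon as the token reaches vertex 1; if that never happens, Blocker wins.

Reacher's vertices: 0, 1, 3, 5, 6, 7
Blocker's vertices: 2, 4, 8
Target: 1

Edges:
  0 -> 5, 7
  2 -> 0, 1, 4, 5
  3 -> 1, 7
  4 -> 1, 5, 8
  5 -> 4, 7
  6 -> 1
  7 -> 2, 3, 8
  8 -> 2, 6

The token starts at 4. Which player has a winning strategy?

Blocker

A0 = {1}
A1: add {3, 6} — 3 (Reacher) has 3→1; 6 (Reacher) has 6→1.
A2: add {7} — 7 (Reacher) has 7→3.
A3: add {0, 5} — 0 (Reacher) has 0→7; 5 (Reacher) has 5→7.
A4 = A3; e.g. 2 (Blocker) can still go to 4. Fixed point.
4 never enters the attractor, so Blocker can avoid the target forever.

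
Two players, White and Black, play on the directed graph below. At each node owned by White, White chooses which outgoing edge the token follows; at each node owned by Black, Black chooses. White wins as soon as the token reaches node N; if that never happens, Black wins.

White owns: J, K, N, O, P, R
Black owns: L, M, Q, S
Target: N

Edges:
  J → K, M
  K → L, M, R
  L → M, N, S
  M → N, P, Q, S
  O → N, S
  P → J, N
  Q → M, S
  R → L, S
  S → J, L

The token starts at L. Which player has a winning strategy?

Black

A0 = {N}
A1: add {O, P} — O (White) has O→N; P (White) has P→N.
A2 = A1; e.g. J (White) has no edge into A1. Fixed point.
L never enters the attractor, so Black can avoid the target forever.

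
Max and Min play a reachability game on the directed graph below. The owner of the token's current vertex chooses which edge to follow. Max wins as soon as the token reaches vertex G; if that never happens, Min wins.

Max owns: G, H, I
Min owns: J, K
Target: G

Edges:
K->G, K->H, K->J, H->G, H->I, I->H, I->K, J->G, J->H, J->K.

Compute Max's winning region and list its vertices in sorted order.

A0 = {G}
A1: add {H} — H (Max) has H→G.
A2: add {I} — I (Max) has I→H.
A3 = A2; e.g. J (Min) can still go to K. Fixed point.
Max's winning region = {G, H, I}.

G, H, I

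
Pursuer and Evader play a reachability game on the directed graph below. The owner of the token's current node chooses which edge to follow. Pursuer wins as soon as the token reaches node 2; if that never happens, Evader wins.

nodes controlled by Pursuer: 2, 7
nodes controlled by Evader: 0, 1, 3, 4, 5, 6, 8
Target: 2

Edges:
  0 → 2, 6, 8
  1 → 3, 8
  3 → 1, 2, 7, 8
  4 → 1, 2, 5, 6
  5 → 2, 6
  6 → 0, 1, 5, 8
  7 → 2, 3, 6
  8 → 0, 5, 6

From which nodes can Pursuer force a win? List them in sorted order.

2, 7

A0 = {2}
A1: add {7} — 7 (Pursuer) has 7→2.
A2 = A1; e.g. 0 (Evader) can still go to 6. Fixed point.
Pursuer's winning region = {2, 7}.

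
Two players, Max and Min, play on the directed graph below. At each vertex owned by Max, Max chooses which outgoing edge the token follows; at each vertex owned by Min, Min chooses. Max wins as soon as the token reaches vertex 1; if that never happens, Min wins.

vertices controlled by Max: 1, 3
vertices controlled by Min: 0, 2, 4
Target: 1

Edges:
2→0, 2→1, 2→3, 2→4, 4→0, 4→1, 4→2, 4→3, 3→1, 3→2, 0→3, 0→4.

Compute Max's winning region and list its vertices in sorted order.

A0 = {1}
A1: add {3} — 3 (Max) has 3→1.
A2 = A1; e.g. 0 (Min) can still go to 4. Fixed point.
Max's winning region = {1, 3}.

1, 3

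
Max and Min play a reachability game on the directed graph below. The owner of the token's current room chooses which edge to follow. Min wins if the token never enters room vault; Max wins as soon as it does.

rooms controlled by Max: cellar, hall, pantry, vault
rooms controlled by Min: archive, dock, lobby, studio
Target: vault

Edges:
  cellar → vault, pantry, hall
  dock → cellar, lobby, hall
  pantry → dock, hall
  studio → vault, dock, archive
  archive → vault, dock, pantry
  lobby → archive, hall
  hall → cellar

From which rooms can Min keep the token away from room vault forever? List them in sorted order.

archive, dock, lobby, studio

A0 = {vault}
A1: add {cellar} — cellar (Max) has cellar→vault.
A2: add {hall} — hall (Max) has hall→cellar.
A3: add {pantry} — pantry (Max) has pantry→hall.
A4 = A3; e.g. dock (Min) can still go to lobby. Fixed point.
Max's attractor = {cellar, hall, pantry, vault}; Min avoids the target exactly from the complement.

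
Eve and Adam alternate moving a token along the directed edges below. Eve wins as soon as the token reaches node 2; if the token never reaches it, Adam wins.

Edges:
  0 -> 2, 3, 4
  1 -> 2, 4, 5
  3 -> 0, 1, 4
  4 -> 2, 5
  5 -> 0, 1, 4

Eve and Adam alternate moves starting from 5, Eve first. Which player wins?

Adam

Track states (vertex, player-to-move).
A0 = {(2,Eve), (2,Adam)}
A1: add {(0,Eve), (1,Eve), (4,Eve)}.
A2: add {(3,Adam), (5,Adam)}.
A3 = A2; e.g. (0,Adam) stays out. (5,Eve) never enters ⇒ Adam avoids the target.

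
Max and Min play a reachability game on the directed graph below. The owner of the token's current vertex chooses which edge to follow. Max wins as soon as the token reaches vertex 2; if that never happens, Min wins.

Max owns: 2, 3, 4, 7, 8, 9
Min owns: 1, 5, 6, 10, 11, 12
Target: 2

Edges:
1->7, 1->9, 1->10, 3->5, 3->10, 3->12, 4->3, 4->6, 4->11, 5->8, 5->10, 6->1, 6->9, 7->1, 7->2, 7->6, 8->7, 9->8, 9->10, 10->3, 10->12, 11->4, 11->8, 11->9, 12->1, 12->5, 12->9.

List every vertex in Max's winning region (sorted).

A0 = {2}
A1: add {7} — 7 (Max) has 7→2.
A2: add {8} — 8 (Max) has 8→7.
A3: add {9} — 9 (Max) has 9→8.
A4 = A3; e.g. 1 (Min) can still go to 10. Fixed point.
Max's winning region = {2, 7, 8, 9}.

2, 7, 8, 9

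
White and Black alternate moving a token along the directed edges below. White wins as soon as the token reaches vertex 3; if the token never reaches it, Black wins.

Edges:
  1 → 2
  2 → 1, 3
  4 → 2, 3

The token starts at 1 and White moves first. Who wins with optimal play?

Track states (vertex, player-to-move).
A0 = {(3,White), (3,Black)}
A1: add {(2,White), (4,White)}.
A2: add {(1,Black), (4,Black)}.
A3 = A2; e.g. (1,White) stays out. (1,White) never enters ⇒ Black avoids the target.

Black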